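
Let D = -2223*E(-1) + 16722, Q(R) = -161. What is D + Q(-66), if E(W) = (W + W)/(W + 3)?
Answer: 18784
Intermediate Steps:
E(W) = 2*W/(3 + W) (E(W) = (2*W)/(3 + W) = 2*W/(3 + W))
D = 18945 (D = -4446*(-1)/(3 - 1) + 16722 = -4446*(-1)/2 + 16722 = -2223*(-1) + 16722 = 2223 + 16722 = 18945)
D + Q(-66) = 18945 - 161 = 18784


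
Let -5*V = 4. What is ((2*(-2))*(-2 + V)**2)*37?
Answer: -29008/25 ≈ -1160.3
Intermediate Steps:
V = -4/5 (V = -1/5*4 = -4/5 ≈ -0.80000)
((2*(-2))*(-2 + V)**2)*37 = ((2*(-2))*(-2 - 4/5)**2)*37 = -4*(-14/5)**2*37 = -4*196/25*37 = -784/25*37 = -29008/25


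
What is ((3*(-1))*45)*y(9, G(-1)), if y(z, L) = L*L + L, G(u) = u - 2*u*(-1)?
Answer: -810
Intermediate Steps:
G(u) = 3*u (G(u) = u + 2*u = 3*u)
y(z, L) = L + L**2 (y(z, L) = L**2 + L = L + L**2)
((3*(-1))*45)*y(9, G(-1)) = ((3*(-1))*45)*((3*(-1))*(1 + 3*(-1))) = (-3*45)*(-3*(1 - 3)) = -(-405)*(-2) = -135*6 = -810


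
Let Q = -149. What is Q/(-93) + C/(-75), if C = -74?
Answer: 6019/2325 ≈ 2.5888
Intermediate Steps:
Q/(-93) + C/(-75) = -149/(-93) - 74/(-75) = -149*(-1/93) - 74*(-1/75) = 149/93 + 74/75 = 6019/2325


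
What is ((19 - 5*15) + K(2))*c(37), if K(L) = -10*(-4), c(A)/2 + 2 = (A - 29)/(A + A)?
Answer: 2240/37 ≈ 60.541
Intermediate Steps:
c(A) = -4 + (-29 + A)/A (c(A) = -4 + 2*((A - 29)/(A + A)) = -4 + 2*((-29 + A)/((2*A))) = -4 + 2*((-29 + A)*(1/(2*A))) = -4 + 2*((-29 + A)/(2*A)) = -4 + (-29 + A)/A)
K(L) = 40
((19 - 5*15) + K(2))*c(37) = ((19 - 5*15) + 40)*(-3 - 29/37) = ((19 - 75) + 40)*(-3 - 29*1/37) = (-56 + 40)*(-3 - 29/37) = -16*(-140/37) = 2240/37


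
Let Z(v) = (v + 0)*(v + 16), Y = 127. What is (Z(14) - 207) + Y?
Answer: 340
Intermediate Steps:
Z(v) = v*(16 + v)
(Z(14) - 207) + Y = (14*(16 + 14) - 207) + 127 = (14*30 - 207) + 127 = (420 - 207) + 127 = 213 + 127 = 340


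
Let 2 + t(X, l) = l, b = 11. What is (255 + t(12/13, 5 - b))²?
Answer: 61009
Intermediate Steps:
t(X, l) = -2 + l
(255 + t(12/13, 5 - b))² = (255 + (-2 + (5 - 1*11)))² = (255 + (-2 + (5 - 11)))² = (255 + (-2 - 6))² = (255 - 8)² = 247² = 61009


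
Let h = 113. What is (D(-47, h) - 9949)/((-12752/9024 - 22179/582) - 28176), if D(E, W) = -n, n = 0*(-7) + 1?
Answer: 544344600/1543614743 ≈ 0.35264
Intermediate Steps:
n = 1 (n = 0 + 1 = 1)
D(E, W) = -1 (D(E, W) = -1*1 = -1)
(D(-47, h) - 9949)/((-12752/9024 - 22179/582) - 28176) = (-1 - 9949)/((-12752/9024 - 22179/582) - 28176) = -9950/((-12752*1/9024 - 22179*1/582) - 28176) = -9950/((-797/564 - 7393/194) - 28176) = -9950/(-2162135/54708 - 28176) = -9950/(-1543614743/54708) = -9950*(-54708/1543614743) = 544344600/1543614743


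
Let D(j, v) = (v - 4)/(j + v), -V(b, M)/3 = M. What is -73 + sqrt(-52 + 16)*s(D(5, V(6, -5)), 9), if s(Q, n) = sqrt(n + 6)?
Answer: -73 + 6*I*sqrt(15) ≈ -73.0 + 23.238*I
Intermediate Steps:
V(b, M) = -3*M
D(j, v) = (-4 + v)/(j + v)
s(Q, n) = sqrt(6 + n)
-73 + sqrt(-52 + 16)*s(D(5, V(6, -5)), 9) = -73 + sqrt(-52 + 16)*sqrt(6 + 9) = -73 + sqrt(-36)*sqrt(15) = -73 + (6*I)*sqrt(15) = -73 + 6*I*sqrt(15)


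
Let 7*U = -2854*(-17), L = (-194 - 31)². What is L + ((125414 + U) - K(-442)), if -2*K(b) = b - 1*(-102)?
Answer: 1279601/7 ≈ 1.8280e+5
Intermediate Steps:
L = 50625 (L = (-225)² = 50625)
K(b) = -51 - b/2 (K(b) = -(b - 1*(-102))/2 = -(b + 102)/2 = -(102 + b)/2 = -51 - b/2)
U = 48518/7 (U = (-2854*(-17))/7 = (⅐)*48518 = 48518/7 ≈ 6931.1)
L + ((125414 + U) - K(-442)) = 50625 + ((125414 + 48518/7) - (-51 - ½*(-442))) = 50625 + (926416/7 - (-51 + 221)) = 50625 + (926416/7 - 1*170) = 50625 + (926416/7 - 170) = 50625 + 925226/7 = 1279601/7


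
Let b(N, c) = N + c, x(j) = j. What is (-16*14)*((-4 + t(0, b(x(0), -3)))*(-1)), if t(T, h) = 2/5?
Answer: -4032/5 ≈ -806.40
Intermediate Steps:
t(T, h) = 2/5 (t(T, h) = 2*(1/5) = 2/5)
(-16*14)*((-4 + t(0, b(x(0), -3)))*(-1)) = (-16*14)*((-4 + 2/5)*(-1)) = -(-4032)*(-1)/5 = -224*18/5 = -4032/5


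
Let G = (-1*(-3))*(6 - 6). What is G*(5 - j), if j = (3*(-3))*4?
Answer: 0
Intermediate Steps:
j = -36 (j = -9*4 = -36)
G = 0 (G = 3*0 = 0)
G*(5 - j) = 0*(5 - 1*(-36)) = 0*(5 + 36) = 0*41 = 0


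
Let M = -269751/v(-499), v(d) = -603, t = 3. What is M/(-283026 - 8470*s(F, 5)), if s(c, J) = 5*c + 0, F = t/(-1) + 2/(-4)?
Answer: -89917/27095001 ≈ -0.0033186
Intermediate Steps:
F = -7/2 (F = 3/(-1) + 2/(-4) = 3*(-1) + 2*(-¼) = -3 - ½ = -7/2 ≈ -3.5000)
s(c, J) = 5*c
M = 89917/201 (M = -269751/(-603) = -269751*(-1/603) = 89917/201 ≈ 447.35)
M/(-283026 - 8470*s(F, 5)) = 89917/(201*(-283026 - 8470*5*(-7/2))) = 89917/(201*(-283026 - 8470*(-35)/2)) = 89917/(201*(-283026 - 1*(-148225))) = 89917/(201*(-283026 + 148225)) = (89917/201)/(-134801) = (89917/201)*(-1/134801) = -89917/27095001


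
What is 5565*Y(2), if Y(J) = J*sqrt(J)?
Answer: 11130*sqrt(2) ≈ 15740.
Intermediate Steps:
Y(J) = J**(3/2)
5565*Y(2) = 5565*2**(3/2) = 5565*(2*sqrt(2)) = 11130*sqrt(2)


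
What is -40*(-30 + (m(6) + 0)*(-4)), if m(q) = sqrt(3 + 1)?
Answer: 1520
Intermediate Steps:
m(q) = 2 (m(q) = sqrt(4) = 2)
-40*(-30 + (m(6) + 0)*(-4)) = -40*(-30 + (2 + 0)*(-4)) = -40*(-30 + 2*(-4)) = -40*(-30 - 8) = -40*(-38) = 1520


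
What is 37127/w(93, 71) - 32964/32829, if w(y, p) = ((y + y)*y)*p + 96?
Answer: -13089774191/13440783522 ≈ -0.97388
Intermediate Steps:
w(y, p) = 96 + 2*p*y² (w(y, p) = ((2*y)*y)*p + 96 = (2*y²)*p + 96 = 2*p*y² + 96 = 96 + 2*p*y²)
37127/w(93, 71) - 32964/32829 = 37127/(96 + 2*71*93²) - 32964/32829 = 37127/(96 + 2*71*8649) - 32964*1/32829 = 37127/(96 + 1228158) - 10988/10943 = 37127/1228254 - 10988/10943 = -13089774191/13440783522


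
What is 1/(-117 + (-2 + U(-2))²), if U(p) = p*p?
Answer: -1/113 ≈ -0.0088496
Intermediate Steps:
U(p) = p²
1/(-117 + (-2 + U(-2))²) = 1/(-117 + (-2 + (-2)²)²) = 1/(-117 + (-2 + 4)²) = 1/(-117 + 2²) = 1/(-117 + 4) = 1/(-113) = -1/113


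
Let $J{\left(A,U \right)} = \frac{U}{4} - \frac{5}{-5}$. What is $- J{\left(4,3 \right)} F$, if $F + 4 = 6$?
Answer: $- \frac{7}{2} \approx -3.5$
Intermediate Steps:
$F = 2$ ($F = -4 + 6 = 2$)
$J{\left(A,U \right)} = 1 + \frac{U}{4}$ ($J{\left(A,U \right)} = U \frac{1}{4} - -1 = \frac{U}{4} + 1 = 1 + \frac{U}{4}$)
$- J{\left(4,3 \right)} F = - (1 + \frac{1}{4} \cdot 3) 2 = - (1 + \frac{3}{4}) 2 = \left(-1\right) \frac{7}{4} \cdot 2 = \left(- \frac{7}{4}\right) 2 = - \frac{7}{2}$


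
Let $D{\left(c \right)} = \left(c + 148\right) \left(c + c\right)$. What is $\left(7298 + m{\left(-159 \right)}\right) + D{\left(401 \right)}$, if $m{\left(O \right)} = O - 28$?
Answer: $447409$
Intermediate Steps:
$D{\left(c \right)} = 2 c \left(148 + c\right)$ ($D{\left(c \right)} = \left(148 + c\right) 2 c = 2 c \left(148 + c\right)$)
$m{\left(O \right)} = -28 + O$ ($m{\left(O \right)} = O - 28 = -28 + O$)
$\left(7298 + m{\left(-159 \right)}\right) + D{\left(401 \right)} = \left(7298 - 187\right) + 2 \cdot 401 \left(148 + 401\right) = \left(7298 - 187\right) + 2 \cdot 401 \cdot 549 = 7111 + 440298 = 447409$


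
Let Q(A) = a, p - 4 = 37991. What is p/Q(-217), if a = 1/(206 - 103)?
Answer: 3913485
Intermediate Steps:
p = 37995 (p = 4 + 37991 = 37995)
a = 1/103 ≈ 0.0097087
Q(A) = 1/103
p/Q(-217) = 37995/(1/103) = 37995*103 = 3913485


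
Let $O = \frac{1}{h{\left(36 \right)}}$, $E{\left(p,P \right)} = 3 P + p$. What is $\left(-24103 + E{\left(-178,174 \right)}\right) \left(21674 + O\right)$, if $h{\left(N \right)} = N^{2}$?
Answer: $- \frac{667378549295}{1296} \approx -5.1495 \cdot 10^{8}$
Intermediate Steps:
$E{\left(p,P \right)} = p + 3 P$
$O = \frac{1}{1296}$ ($O = \frac{1}{36^{2}} = \frac{1}{1296} \approx 0.0007716$)
$\left(-24103 + E{\left(-178,174 \right)}\right) \left(21674 + O\right) = \left(-24103 + \left(-178 + 3 \cdot 174\right)\right) \left(21674 + \frac{1}{1296}\right) = \left(-24103 + \left(-178 + 522\right)\right) \frac{28089505}{1296} = \left(-24103 + 344\right) \frac{28089505}{1296} = \left(-23759\right) \frac{28089505}{1296} = - \frac{667378549295}{1296}$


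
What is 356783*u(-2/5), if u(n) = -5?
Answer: -1783915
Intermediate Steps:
356783*u(-2/5) = 356783*(-5) = -1783915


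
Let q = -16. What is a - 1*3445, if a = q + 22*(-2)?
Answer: -3505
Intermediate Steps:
a = -60 (a = -16 + 22*(-2) = -16 - 44 = -60)
a - 1*3445 = -60 - 1*3445 = -60 - 3445 = -3505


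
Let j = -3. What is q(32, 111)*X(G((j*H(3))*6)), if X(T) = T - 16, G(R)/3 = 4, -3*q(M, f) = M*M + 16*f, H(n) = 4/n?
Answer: 11200/3 ≈ 3733.3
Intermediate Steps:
q(M, f) = -16*f/3 - M²/3 (q(M, f) = -(M*M + 16*f)/3 = -(M² + 16*f)/3 = -16*f/3 - M²/3)
G(R) = 12 (G(R) = 3*4 = 12)
X(T) = -16 + T
q(32, 111)*X(G((j*H(3))*6)) = (-16/3*111 - ⅓*32²)*(-16 + 12) = (-592 - ⅓*1024)*(-4) = (-592 - 1024/3)*(-4) = -2800/3*(-4) = 11200/3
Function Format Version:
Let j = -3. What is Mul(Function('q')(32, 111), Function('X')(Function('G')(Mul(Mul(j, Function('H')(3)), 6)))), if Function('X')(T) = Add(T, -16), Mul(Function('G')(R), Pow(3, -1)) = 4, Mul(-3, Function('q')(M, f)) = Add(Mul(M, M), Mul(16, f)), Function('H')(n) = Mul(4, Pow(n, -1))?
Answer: Rational(11200, 3) ≈ 3733.3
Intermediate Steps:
Function('q')(M, f) = Add(Mul(Rational(-16, 3), f), Mul(Rational(-1, 3), Pow(M, 2))) (Function('q')(M, f) = Mul(Rational(-1, 3), Add(Mul(M, M), Mul(16, f))) = Mul(Rational(-1, 3), Add(Pow(M, 2), Mul(16, f))) = Add(Mul(Rational(-16, 3), f), Mul(Rational(-1, 3), Pow(M, 2))))
Function('G')(R) = 12 (Function('G')(R) = Mul(3, 4) = 12)
Function('X')(T) = Add(-16, T)
Mul(Function('q')(32, 111), Function('X')(Function('G')(Mul(Mul(j, Function('H')(3)), 6)))) = Mul(Add(Mul(Rational(-16, 3), 111), Mul(Rational(-1, 3), Pow(32, 2))), Add(-16, 12)) = Mul(Add(-592, Mul(Rational(-1, 3), 1024)), -4) = Mul(Add(-592, Rational(-1024, 3)), -4) = Mul(Rational(-2800, 3), -4) = Rational(11200, 3)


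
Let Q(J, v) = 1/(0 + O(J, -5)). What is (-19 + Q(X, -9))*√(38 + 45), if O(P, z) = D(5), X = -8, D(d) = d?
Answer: -94*√83/5 ≈ -171.28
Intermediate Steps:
O(P, z) = 5
Q(J, v) = ⅕ (Q(J, v) = 1/(0 + 5) = 1/5 = ⅕)
(-19 + Q(X, -9))*√(38 + 45) = (-19 + ⅕)*√(38 + 45) = -94*√83/5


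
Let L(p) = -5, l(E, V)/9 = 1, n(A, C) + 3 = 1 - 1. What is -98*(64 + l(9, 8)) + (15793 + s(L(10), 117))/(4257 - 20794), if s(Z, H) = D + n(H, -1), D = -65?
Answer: -118321423/16537 ≈ -7155.0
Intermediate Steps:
n(A, C) = -3 (n(A, C) = -3 + (1 - 1) = -3 + 0 = -3)
l(E, V) = 9 (l(E, V) = 9*1 = 9)
s(Z, H) = -68 (s(Z, H) = -65 - 3 = -68)
-98*(64 + l(9, 8)) + (15793 + s(L(10), 117))/(4257 - 20794) = -98*(64 + 9) + (15793 - 68)/(4257 - 20794) = -98*73 + 15725/(-16537) = -7154 + 15725*(-1/16537) = -7154 - 15725/16537 = -118321423/16537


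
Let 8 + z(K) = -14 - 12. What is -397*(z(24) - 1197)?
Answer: 488707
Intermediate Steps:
z(K) = -34 (z(K) = -8 + (-14 - 12) = -8 - 26 = -34)
-397*(z(24) - 1197) = -397*(-34 - 1197) = -397*(-1231) = 488707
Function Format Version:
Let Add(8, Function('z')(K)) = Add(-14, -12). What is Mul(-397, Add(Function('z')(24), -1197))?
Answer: 488707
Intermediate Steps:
Function('z')(K) = -34 (Function('z')(K) = Add(-8, Add(-14, -12)) = Add(-8, -26) = -34)
Mul(-397, Add(Function('z')(24), -1197)) = Mul(-397, Add(-34, -1197)) = Mul(-397, -1231) = 488707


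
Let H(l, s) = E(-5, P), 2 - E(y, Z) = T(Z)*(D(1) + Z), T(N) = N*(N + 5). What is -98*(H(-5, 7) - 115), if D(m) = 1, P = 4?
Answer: 28714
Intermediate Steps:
T(N) = N*(5 + N)
E(y, Z) = 2 - Z*(1 + Z)*(5 + Z) (E(y, Z) = 2 - Z*(5 + Z)*(1 + Z) = 2 - Z*(1 + Z)*(5 + Z))
H(l, s) = -178 (H(l, s) = 2 - 1*4³ - 6*4² - 5*4 = 2 - 1*64 - 6*16 - 20 = 2 - 64 - 96 - 20 = -178)
-98*(H(-5, 7) - 115) = -98*(-178 - 115) = -98*(-293) = 28714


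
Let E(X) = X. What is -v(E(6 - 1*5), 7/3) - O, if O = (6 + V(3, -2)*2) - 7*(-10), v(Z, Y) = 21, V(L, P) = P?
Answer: -93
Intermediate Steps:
O = 72 (O = (6 - 2*2) - 7*(-10) = (6 - 4) + 70 = 2 + 70 = 72)
-v(E(6 - 1*5), 7/3) - O = -1*21 - 1*72 = -21 - 72 = -93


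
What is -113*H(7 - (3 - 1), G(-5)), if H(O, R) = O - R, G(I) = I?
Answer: -1130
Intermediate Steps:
-113*H(7 - (3 - 1), G(-5)) = -113*((7 - (3 - 1)) - 1*(-5)) = -113*((7 - 1*2) + 5) = -113*((7 - 2) + 5) = -113*(5 + 5) = -113*10 = -1130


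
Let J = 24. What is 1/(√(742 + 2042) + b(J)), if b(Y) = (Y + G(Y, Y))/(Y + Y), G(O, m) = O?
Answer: -1/2783 + 4*√174/2783 ≈ 0.018600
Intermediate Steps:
b(Y) = 1 (b(Y) = (Y + Y)/(Y + Y) = (2*Y)/((2*Y)) = (2*Y)*(1/(2*Y)) = 1)
1/(√(742 + 2042) + b(J)) = 1/(√(742 + 2042) + 1) = 1/(√2784 + 1) = 1/(4*√174 + 1) = 1/(1 + 4*√174)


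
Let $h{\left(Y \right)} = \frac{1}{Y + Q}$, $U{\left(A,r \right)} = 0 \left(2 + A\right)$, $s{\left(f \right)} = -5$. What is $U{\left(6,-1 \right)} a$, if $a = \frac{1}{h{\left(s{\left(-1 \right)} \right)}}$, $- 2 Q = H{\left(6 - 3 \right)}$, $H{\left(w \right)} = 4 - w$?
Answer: $0$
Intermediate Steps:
$U{\left(A,r \right)} = 0$
$Q = - \frac{1}{2}$ ($Q = - \frac{4 - \left(6 - 3\right)}{2} = - \frac{4 - 3}{2} = \left(- \frac{1}{2}\right) 1 = - \frac{1}{2} \approx -0.5$)
$h{\left(Y \right)} = \frac{1}{- \frac{1}{2} + Y}$ ($h{\left(Y \right)} = \frac{1}{Y - \frac{1}{2}} = \frac{1}{- \frac{1}{2} + Y}$)
$a = - \frac{11}{2}$ ($a = \frac{1}{2 \frac{1}{-1 + 2 \left(-5\right)}} = \frac{1}{2 \frac{1}{-1 - 10}} = \frac{1}{2 \frac{1}{-11}} = \frac{1}{2 \left(- \frac{1}{11}\right)} = \frac{1}{- \frac{2}{11}} = - \frac{11}{2} \approx -5.5$)
$U{\left(6,-1 \right)} a = 0 \left(- \frac{11}{2}\right) = 0$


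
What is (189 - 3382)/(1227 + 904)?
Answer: -3193/2131 ≈ -1.4984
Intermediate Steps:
(189 - 3382)/(1227 + 904) = -3193/2131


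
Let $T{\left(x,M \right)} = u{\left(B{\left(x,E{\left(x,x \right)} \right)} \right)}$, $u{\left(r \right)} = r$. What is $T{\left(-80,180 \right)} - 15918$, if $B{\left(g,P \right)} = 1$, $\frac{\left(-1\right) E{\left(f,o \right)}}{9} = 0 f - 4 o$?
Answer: $-15917$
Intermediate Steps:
$E{\left(f,o \right)} = 36 o$ ($E{\left(f,o \right)} = - 9 \left(0 f - 4 o\right) = - 9 \left(0 - 4 o\right) = - 9 \left(- 4 o\right) = 36 o$)
$T{\left(x,M \right)} = 1$
$T{\left(-80,180 \right)} - 15918 = 1 - 15918 = -15917$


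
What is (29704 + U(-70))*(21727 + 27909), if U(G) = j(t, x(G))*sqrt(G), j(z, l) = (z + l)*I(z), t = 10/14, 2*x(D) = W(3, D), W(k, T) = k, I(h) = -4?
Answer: 1474387744 - 3077432*I*sqrt(70)/7 ≈ 1.4744e+9 - 3.6782e+6*I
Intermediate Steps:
x(D) = 3/2 (x(D) = (1/2)*3 = 3/2)
t = 5/7 (t = 10*(1/14) = 5/7 ≈ 0.71429)
j(z, l) = -4*l - 4*z (j(z, l) = (z + l)*(-4) = (l + z)*(-4) = -4*l - 4*z)
U(G) = -62*sqrt(G)/7 (U(G) = (-4*3/2 - 4*5/7)*sqrt(G) = (-6 - 20/7)*sqrt(G) = -62*sqrt(G)/7)
(29704 + U(-70))*(21727 + 27909) = (29704 - 62*I*sqrt(70)/7)*(21727 + 27909) = (29704 - 62*I*sqrt(70)/7)*49636 = 1474387744 - 3077432*I*sqrt(70)/7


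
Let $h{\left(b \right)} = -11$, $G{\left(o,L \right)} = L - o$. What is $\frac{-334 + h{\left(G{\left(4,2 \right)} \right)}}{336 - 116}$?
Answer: $- \frac{69}{44} \approx -1.5682$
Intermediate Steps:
$\frac{-334 + h{\left(G{\left(4,2 \right)} \right)}}{336 - 116} = \frac{-334 - 11}{336 - 116} = - \frac{345}{220} = \left(-345\right) \frac{1}{220} = - \frac{69}{44}$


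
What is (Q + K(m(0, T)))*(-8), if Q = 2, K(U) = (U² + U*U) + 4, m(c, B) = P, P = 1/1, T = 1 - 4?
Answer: -64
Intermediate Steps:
T = -3
P = 1 (P = 1*1 = 1)
m(c, B) = 1
K(U) = 4 + 2*U² (K(U) = (U² + U²) + 4 = 2*U² + 4 = 4 + 2*U²)
(Q + K(m(0, T)))*(-8) = (2 + (4 + 2*1²))*(-8) = (2 + (4 + 2*1))*(-8) = (2 + (4 + 2))*(-8) = (2 + 6)*(-8) = 8*(-8) = -64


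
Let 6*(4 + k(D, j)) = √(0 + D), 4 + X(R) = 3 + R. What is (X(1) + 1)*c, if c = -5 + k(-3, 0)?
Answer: -9 + I*√3/6 ≈ -9.0 + 0.28868*I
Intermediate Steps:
X(R) = -1 + R (X(R) = -4 + (3 + R) = -1 + R)
k(D, j) = -4 + √D/6 (k(D, j) = -4 + √(0 + D)/6 = -4 + √D/6)
c = -9 + I*√3/6 (c = -5 + (-4 + √(-3)/6) = -5 + (-4 + (I*√3)/6) = -5 + (-4 + I*√3/6) = -9 + I*√3/6 ≈ -9.0 + 0.28868*I)
(X(1) + 1)*c = ((-1 + 1) + 1)*(-9 + I*√3/6) = (0 + 1)*(-9 + I*√3/6) = 1*(-9 + I*√3/6) = -9 + I*√3/6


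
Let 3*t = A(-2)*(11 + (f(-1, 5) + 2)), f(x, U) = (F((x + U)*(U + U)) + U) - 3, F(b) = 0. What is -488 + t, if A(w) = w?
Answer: -498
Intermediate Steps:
f(x, U) = -3 + U (f(x, U) = (0 + U) - 3 = U - 3 = -3 + U)
t = -10 (t = (-2*(11 + ((-3 + 5) + 2)))/3 = (-2*(11 + (2 + 2)))/3 = (-2*(11 + 4))/3 = (-2*15)/3 = (⅓)*(-30) = -10)
-488 + t = -488 - 10 = -498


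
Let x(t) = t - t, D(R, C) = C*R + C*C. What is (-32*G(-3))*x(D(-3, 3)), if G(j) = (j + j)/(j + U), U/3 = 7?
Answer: 0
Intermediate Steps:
U = 21 (U = 3*7 = 21)
D(R, C) = C² + C*R (D(R, C) = C*R + C² = C² + C*R)
x(t) = 0
G(j) = 2*j/(21 + j) (G(j) = (j + j)/(j + 21) = (2*j)/(21 + j) = 2*j/(21 + j))
(-32*G(-3))*x(D(-3, 3)) = -64*(-3)/(21 - 3)*0 = -64*(-3)/18*0 = -32*(-⅓)*0 = (32/3)*0 = 0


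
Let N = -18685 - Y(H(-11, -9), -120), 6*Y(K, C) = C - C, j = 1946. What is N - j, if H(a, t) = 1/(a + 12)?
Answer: -20631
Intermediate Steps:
H(a, t) = 1/(12 + a)
Y(K, C) = 0 (Y(K, C) = (C - C)/6 = (⅙)*0 = 0)
N = -18685 (N = -18685 - 1*0 = -18685 + 0 = -18685)
N - j = -18685 - 1*1946 = -18685 - 1946 = -20631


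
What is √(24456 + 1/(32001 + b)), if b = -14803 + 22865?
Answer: √39252955345927/40063 ≈ 156.38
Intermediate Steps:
b = 8062
√(24456 + 1/(32001 + b)) = √(24456 + 1/(32001 + 8062)) = √(24456 + 1/40063) = √(979780729/40063) = √39252955345927/40063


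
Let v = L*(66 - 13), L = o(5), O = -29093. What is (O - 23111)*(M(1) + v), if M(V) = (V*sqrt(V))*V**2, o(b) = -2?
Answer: 5481420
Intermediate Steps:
L = -2
M(V) = V**(7/2) (M(V) = V**(3/2)*V**2 = V**(7/2))
v = -106 (v = -2*(66 - 13) = -2*53 = -106)
(O - 23111)*(M(1) + v) = (-29093 - 23111)*(1**(7/2) - 106) = -52204*(1 - 106) = -52204*(-105) = 5481420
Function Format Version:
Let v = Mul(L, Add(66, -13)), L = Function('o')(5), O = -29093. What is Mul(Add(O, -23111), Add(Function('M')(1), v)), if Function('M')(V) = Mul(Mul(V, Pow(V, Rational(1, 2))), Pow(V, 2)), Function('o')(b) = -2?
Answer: 5481420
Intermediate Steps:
L = -2
Function('M')(V) = Pow(V, Rational(7, 2)) (Function('M')(V) = Mul(Pow(V, Rational(3, 2)), Pow(V, 2)) = Pow(V, Rational(7, 2)))
v = -106 (v = Mul(-2, Add(66, -13)) = Mul(-2, 53) = -106)
Mul(Add(O, -23111), Add(Function('M')(1), v)) = Mul(Add(-29093, -23111), Add(Pow(1, Rational(7, 2)), -106)) = Mul(-52204, Add(1, -106)) = Mul(-52204, -105) = 5481420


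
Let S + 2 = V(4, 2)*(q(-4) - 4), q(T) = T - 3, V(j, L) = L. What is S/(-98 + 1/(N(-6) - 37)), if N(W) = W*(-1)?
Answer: 248/1013 ≈ 0.24482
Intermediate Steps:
N(W) = -W
q(T) = -3 + T
S = -24 (S = -2 + 2*((-3 - 4) - 4) = -2 + 2*(-7 - 4) = -2 + 2*(-11) = -2 - 22 = -24)
S/(-98 + 1/(N(-6) - 37)) = -24/(-98 + 1/(-1*(-6) - 37)) = -24/(-98 + 1/(6 - 37)) = -24/(-98 + 1/(-31)) = -24/(-98 - 1/31) = -24/(-3039/31) = -24*(-31/3039) = 248/1013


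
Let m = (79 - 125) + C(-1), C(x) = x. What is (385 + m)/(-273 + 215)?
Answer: -169/29 ≈ -5.8276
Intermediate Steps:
m = -47 (m = (79 - 125) - 1 = -46 - 1 = -47)
(385 + m)/(-273 + 215) = (385 - 47)/(-273 + 215) = 338/(-58) = 338*(-1/58) = -169/29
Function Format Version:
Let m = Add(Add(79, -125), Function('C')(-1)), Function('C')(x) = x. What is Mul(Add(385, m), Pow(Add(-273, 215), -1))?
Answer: Rational(-169, 29) ≈ -5.8276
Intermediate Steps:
m = -47 (m = Add(Add(79, -125), -1) = Add(-46, -1) = -47)
Mul(Add(385, m), Pow(Add(-273, 215), -1)) = Mul(Add(385, -47), Pow(Add(-273, 215), -1)) = Mul(338, Pow(-58, -1)) = Mul(338, Rational(-1, 58)) = Rational(-169, 29)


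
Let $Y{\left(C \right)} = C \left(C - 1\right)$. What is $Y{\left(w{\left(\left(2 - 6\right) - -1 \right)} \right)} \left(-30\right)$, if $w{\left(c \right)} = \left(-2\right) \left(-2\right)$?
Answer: $-360$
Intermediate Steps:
$w{\left(c \right)} = 4$
$Y{\left(C \right)} = C \left(-1 + C\right)$
$Y{\left(w{\left(\left(2 - 6\right) - -1 \right)} \right)} \left(-30\right) = 4 \left(-1 + 4\right) \left(-30\right) = 4 \cdot 3 \left(-30\right) = 12 \left(-30\right) = -360$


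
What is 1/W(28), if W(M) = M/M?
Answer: 1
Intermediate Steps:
W(M) = 1
1/W(28) = 1/1 = 1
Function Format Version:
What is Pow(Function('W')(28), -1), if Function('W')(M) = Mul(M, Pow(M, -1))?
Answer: 1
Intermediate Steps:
Function('W')(M) = 1
Pow(Function('W')(28), -1) = Pow(1, -1) = 1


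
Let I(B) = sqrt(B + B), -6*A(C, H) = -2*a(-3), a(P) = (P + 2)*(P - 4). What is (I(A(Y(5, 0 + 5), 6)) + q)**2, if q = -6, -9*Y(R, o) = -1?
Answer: (18 - sqrt(42))**2/9 ≈ 14.744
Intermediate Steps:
Y(R, o) = 1/9 (Y(R, o) = -1/9*(-1) = 1/9)
a(P) = (-4 + P)*(2 + P) (a(P) = (2 + P)*(-4 + P) = (-4 + P)*(2 + P))
A(C, H) = 7/3 (A(C, H) = -(-1)*(-8 + (-3)**2 - 2*(-3))/3 = -(-1)*(-8 + 9 + 6)/3 = -(-1)*7/3 = -1/6*(-14) = 7/3)
I(B) = sqrt(2)*sqrt(B) (I(B) = sqrt(2*B) = sqrt(2)*sqrt(B))
(I(A(Y(5, 0 + 5), 6)) + q)**2 = (sqrt(2)*sqrt(7/3) - 6)**2 = (sqrt(2)*(sqrt(21)/3) - 6)**2 = (sqrt(42)/3 - 6)**2 = (-6 + sqrt(42)/3)**2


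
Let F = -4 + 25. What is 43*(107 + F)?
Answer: 5504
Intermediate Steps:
F = 21
43*(107 + F) = 43*(107 + 21) = 43*128 = 5504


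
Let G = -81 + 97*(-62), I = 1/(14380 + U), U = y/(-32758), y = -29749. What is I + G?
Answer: -2871292231197/471089789 ≈ -6095.0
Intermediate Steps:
U = 29749/32758 (U = -29749/(-32758) = -29749*(-1/32758) = 29749/32758 ≈ 0.90814)
I = 32758/471089789 (I = 1/(14380 + 29749/32758) = 1/(471089789/32758) = 32758/471089789 ≈ 6.9537e-5)
G = -6095 (G = -81 - 6014 = -6095)
I + G = 32758/471089789 - 6095 = -2871292231197/471089789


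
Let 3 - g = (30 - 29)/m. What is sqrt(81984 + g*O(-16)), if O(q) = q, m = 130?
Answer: 2*sqrt(86545030)/65 ≈ 286.25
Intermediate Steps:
g = 389/130 (g = 3 - (30 - 29)/130 = 3 - 1/130 = 389/130 ≈ 2.9923)
sqrt(81984 + g*O(-16)) = sqrt(81984 + (389/130)*(-16)) = sqrt(81984 - 3112/65) = sqrt(5325848/65) = 2*sqrt(86545030)/65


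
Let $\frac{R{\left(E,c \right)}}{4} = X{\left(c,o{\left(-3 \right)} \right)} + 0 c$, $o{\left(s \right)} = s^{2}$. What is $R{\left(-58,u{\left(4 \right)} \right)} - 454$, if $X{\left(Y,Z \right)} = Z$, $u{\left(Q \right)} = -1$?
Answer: $-418$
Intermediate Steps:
$R{\left(E,c \right)} = 36$ ($R{\left(E,c \right)} = 4 \left(\left(-3\right)^{2} + 0 c\right) = 4 \left(9 + 0\right) = 4 \cdot 9 = 36$)
$R{\left(-58,u{\left(4 \right)} \right)} - 454 = 36 - 454 = -418$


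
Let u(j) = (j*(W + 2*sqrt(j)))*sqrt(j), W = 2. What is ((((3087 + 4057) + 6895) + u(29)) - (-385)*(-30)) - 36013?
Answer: -31842 + 58*sqrt(29) ≈ -31530.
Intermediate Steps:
u(j) = j**(3/2)*(2 + 2*sqrt(j)) (u(j) = (j*(2 + 2*sqrt(j)))*sqrt(j) = j**(3/2)*(2 + 2*sqrt(j)))
((((3087 + 4057) + 6895) + u(29)) - (-385)*(-30)) - 36013 = ((((3087 + 4057) + 6895) + (2*29**2 + 2*29**(3/2))) - (-385)*(-30)) - 36013 = (((7144 + 6895) + (2*841 + 2*(29*sqrt(29)))) - 1*11550) - 36013 = ((14039 + (1682 + 58*sqrt(29))) - 11550) - 36013 = ((15721 + 58*sqrt(29)) - 11550) - 36013 = (4171 + 58*sqrt(29)) - 36013 = -31842 + 58*sqrt(29)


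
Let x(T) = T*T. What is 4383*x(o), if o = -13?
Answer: 740727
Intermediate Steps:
x(T) = T²
4383*x(o) = 4383*(-13)² = 4383*169 = 740727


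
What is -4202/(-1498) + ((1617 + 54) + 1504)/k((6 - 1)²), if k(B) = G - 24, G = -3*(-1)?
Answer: -333422/2247 ≈ -148.39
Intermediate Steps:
G = 3
k(B) = -21 (k(B) = 3 - 24 = -21)
-4202/(-1498) + ((1617 + 54) + 1504)/k((6 - 1)²) = -4202/(-1498) + ((1617 + 54) + 1504)/(-21) = -4202*(-1/1498) + (1671 + 1504)*(-1/21) = 2101/749 + 3175*(-1/21) = 2101/749 - 3175/21 = -333422/2247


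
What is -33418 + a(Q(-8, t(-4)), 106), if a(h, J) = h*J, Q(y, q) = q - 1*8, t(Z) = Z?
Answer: -34690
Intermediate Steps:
Q(y, q) = -8 + q (Q(y, q) = q - 8 = -8 + q)
a(h, J) = J*h
-33418 + a(Q(-8, t(-4)), 106) = -33418 + 106*(-8 - 4) = -33418 + 106*(-12) = -33418 - 1272 = -34690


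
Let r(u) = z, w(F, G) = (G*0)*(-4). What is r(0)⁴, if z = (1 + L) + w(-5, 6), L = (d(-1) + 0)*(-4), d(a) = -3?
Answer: 28561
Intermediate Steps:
L = 12 (L = (-3 + 0)*(-4) = -3*(-4) = 12)
w(F, G) = 0 (w(F, G) = 0*(-4) = 0)
z = 13 (z = (1 + 12) + 0 = 13 + 0 = 13)
r(u) = 13
r(0)⁴ = 13⁴ = 28561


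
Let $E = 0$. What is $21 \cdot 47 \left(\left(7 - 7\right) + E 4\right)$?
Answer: $0$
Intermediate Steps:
$21 \cdot 47 \left(\left(7 - 7\right) + E 4\right) = 21 \cdot 47 \left(\left(7 - 7\right) + 0 \cdot 4\right) = 987 \left(0 + 0\right) = 987 \cdot 0 = 0$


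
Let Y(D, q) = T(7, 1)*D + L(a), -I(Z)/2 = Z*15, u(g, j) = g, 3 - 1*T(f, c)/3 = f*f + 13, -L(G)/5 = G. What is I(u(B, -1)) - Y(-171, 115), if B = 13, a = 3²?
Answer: -30612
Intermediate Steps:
a = 9
L(G) = -5*G
T(f, c) = -30 - 3*f² (T(f, c) = 9 - 3*(f*f + 13) = 9 - 3*(f² + 13) = 9 - 3*(13 + f²) = 9 + (-39 - 3*f²) = -30 - 3*f²)
I(Z) = -30*Z (I(Z) = -2*Z*15 = -30*Z)
Y(D, q) = -45 - 177*D (Y(D, q) = (-30 - 3*7²)*D - 5*9 = (-30 - 3*49)*D - 45 = (-30 - 147)*D - 45 = -177*D - 45 = -45 - 177*D)
I(u(B, -1)) - Y(-171, 115) = -30*13 - (-45 - 177*(-171)) = -390 - (-45 + 30267) = -390 - 1*30222 = -390 - 30222 = -30612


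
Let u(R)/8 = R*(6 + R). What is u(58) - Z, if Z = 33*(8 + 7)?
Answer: 29201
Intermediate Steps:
u(R) = 8*R*(6 + R) (u(R) = 8*(R*(6 + R)) = 8*R*(6 + R))
Z = 495 (Z = 33*15 = 495)
u(58) - Z = 8*58*(6 + 58) - 1*495 = 8*58*64 - 495 = 29696 - 495 = 29201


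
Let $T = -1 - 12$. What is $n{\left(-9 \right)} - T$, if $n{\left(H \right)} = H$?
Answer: $4$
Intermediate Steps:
$T = -13$ ($T = -1 - 12 = -13$)
$n{\left(-9 \right)} - T = -9 - -13 = -9 + 13 = 4$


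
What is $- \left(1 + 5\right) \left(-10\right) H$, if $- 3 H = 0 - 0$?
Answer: $0$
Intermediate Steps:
$H = 0$ ($H = - \frac{0 - 0}{3} = - \frac{0 + 0}{3} = \left(- \frac{1}{3}\right) 0 = 0$)
$- \left(1 + 5\right) \left(-10\right) H = - \left(1 + 5\right) \left(-10\right) 0 = - 6 \left(-10\right) 0 = - \left(-60\right) 0 = \left(-1\right) 0 = 0$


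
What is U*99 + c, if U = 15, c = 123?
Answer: 1608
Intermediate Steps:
U*99 + c = 15*99 + 123 = 1485 + 123 = 1608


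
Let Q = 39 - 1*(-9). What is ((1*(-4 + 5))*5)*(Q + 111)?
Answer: 795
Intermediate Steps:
Q = 48 (Q = 39 + 9 = 48)
((1*(-4 + 5))*5)*(Q + 111) = ((1*(-4 + 5))*5)*(48 + 111) = ((1*1)*5)*159 = (1*5)*159 = 5*159 = 795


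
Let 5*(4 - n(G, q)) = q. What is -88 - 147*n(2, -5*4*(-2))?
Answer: 500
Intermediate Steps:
n(G, q) = 4 - q/5
-88 - 147*n(2, -5*4*(-2)) = -88 - 147*(4 - (-5*4)*(-2)/5) = -88 - 147*(4 - (-4)*(-2)) = -88 - 147*(4 - ⅕*40) = -88 - 147*(4 - 8) = -88 - 147*(-4) = -88 + 588 = 500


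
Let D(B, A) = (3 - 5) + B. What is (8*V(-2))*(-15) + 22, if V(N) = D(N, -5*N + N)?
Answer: 502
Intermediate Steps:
D(B, A) = -2 + B
V(N) = -2 + N
(8*V(-2))*(-15) + 22 = (8*(-2 - 2))*(-15) + 22 = (8*(-4))*(-15) + 22 = -32*(-15) + 22 = 480 + 22 = 502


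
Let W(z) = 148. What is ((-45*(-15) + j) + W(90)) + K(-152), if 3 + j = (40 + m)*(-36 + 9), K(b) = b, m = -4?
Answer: -304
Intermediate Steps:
j = -975 (j = -3 + (40 - 4)*(-36 + 9) = -3 + 36*(-27) = -3 - 972 = -975)
((-45*(-15) + j) + W(90)) + K(-152) = ((-45*(-15) - 975) + 148) - 152 = ((675 - 975) + 148) - 152 = (-300 + 148) - 152 = -152 - 152 = -304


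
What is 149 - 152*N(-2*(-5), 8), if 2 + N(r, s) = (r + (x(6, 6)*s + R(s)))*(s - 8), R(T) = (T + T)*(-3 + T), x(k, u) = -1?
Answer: 453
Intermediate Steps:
R(T) = 2*T*(-3 + T) (R(T) = (2*T)*(-3 + T) = 2*T*(-3 + T))
N(r, s) = -2 + (-8 + s)*(r - s + 2*s*(-3 + s)) (N(r, s) = -2 + (r + (-s + 2*s*(-3 + s)))*(s - 8) = -2 + (r - s + 2*s*(-3 + s))*(-8 + s) = -2 + (-8 + s)*(r - s + 2*s*(-3 + s)))
149 - 152*N(-2*(-5), 8) = 149 - 152*(-2 - 23*8² - (-16)*(-5) + 2*8³ + 56*8 - 2*(-5)*8) = 149 - 152*(-2 - 23*64 - 8*10 + 2*512 + 448 + 10*8) = 149 - 152*(-2 - 1472 - 80 + 1024 + 448 + 80) = 149 - 152*(-2) = 149 + 304 = 453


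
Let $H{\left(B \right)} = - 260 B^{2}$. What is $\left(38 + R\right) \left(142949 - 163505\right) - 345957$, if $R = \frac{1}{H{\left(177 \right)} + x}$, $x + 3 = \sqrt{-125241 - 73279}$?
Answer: $- \frac{10683134878186995351}{9478552994767} + \frac{41112 i \sqrt{49630}}{66349870963369} \approx -1.1271 \cdot 10^{6} + 1.3804 \cdot 10^{-7} i$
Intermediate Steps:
$x = -3 + 2 i \sqrt{49630}$ ($x = -3 + \sqrt{-125241 - 73279} = -3 + \sqrt{-198520} = -3 + 2 i \sqrt{49630} \approx -3.0 + 445.56 i$)
$R = \frac{1}{-8145543 + 2 i \sqrt{49630}}$ ($R = \frac{1}{- 260 \cdot 177^{2} - \left(3 - 2 i \sqrt{49630}\right)} = \frac{1}{\left(-260\right) 31329 - \left(3 - 2 i \sqrt{49630}\right)} = \frac{1}{-8145540 - \left(3 - 2 i \sqrt{49630}\right)} = \frac{1}{-8145543 + 2 i \sqrt{49630}} \approx -1.2277 \cdot 10^{-7} - 6.7 \cdot 10^{-12} i$)
$\left(38 + R\right) \left(142949 - 163505\right) - 345957 = \left(38 - \left(\frac{1163649}{9478552994767} + \frac{2 i \sqrt{49630}}{66349870963369}\right)\right) \left(142949 - 163505\right) - 345957 = \left(\frac{360185012637497}{9478552994767} - \frac{2 i \sqrt{49630}}{66349870963369}\right) \left(-20556\right) - 345957 = \left(- \frac{7403963119776388332}{9478552994767} + \frac{41112 i \sqrt{49630}}{66349870963369}\right) - 345957 = - \frac{10683134878186995351}{9478552994767} + \frac{41112 i \sqrt{49630}}{66349870963369}$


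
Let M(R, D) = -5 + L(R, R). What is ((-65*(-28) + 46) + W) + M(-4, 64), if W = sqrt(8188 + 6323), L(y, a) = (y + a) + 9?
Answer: 1862 + sqrt(14511) ≈ 1982.5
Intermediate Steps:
L(y, a) = 9 + a + y (L(y, a) = (a + y) + 9 = 9 + a + y)
M(R, D) = 4 + 2*R (M(R, D) = -5 + (9 + R + R) = -5 + (9 + 2*R) = 4 + 2*R)
W = sqrt(14511) ≈ 120.46
((-65*(-28) + 46) + W) + M(-4, 64) = ((-65*(-28) + 46) + sqrt(14511)) + (4 + 2*(-4)) = ((1820 + 46) + sqrt(14511)) + (4 - 8) = (1866 + sqrt(14511)) - 4 = 1862 + sqrt(14511)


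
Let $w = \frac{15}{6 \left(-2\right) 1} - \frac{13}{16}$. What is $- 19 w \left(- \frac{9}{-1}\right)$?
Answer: $\frac{5643}{16} \approx 352.69$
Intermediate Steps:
$w = - \frac{33}{16}$ ($w = \frac{15}{\left(-12\right) 1} - \frac{13}{16} = \frac{15}{-12} - \frac{13}{16} = 15 \left(- \frac{1}{12}\right) - \frac{13}{16} = - \frac{5}{4} - \frac{13}{16} = - \frac{33}{16} \approx -2.0625$)
$- 19 w \left(- \frac{9}{-1}\right) = \left(-19\right) \left(- \frac{33}{16}\right) \left(- \frac{9}{-1}\right) = \frac{627 \left(\left(-9\right) \left(-1\right)\right)}{16} = \frac{627}{16} \cdot 9 = \frac{5643}{16}$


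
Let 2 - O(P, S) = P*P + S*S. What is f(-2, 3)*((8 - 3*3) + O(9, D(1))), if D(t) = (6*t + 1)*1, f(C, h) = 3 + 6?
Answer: -1161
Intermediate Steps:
f(C, h) = 9
D(t) = 1 + 6*t (D(t) = (1 + 6*t)*1 = 1 + 6*t)
O(P, S) = 2 - P² - S² (O(P, S) = 2 - (P*P + S*S) = 2 - (P² + S²) = 2 + (-P² - S²) = 2 - P² - S²)
f(-2, 3)*((8 - 3*3) + O(9, D(1))) = 9*((8 - 3*3) + (2 - 1*9² - (1 + 6*1)²)) = 9*((8 - 9) + (2 - 1*81 - (1 + 6)²)) = 9*(-1 + (2 - 81 - 1*7²)) = 9*(-1 + (2 - 81 - 1*49)) = 9*(-1 + (2 - 81 - 49)) = 9*(-1 - 128) = 9*(-129) = -1161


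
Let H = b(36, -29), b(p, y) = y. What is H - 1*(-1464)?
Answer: 1435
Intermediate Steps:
H = -29
H - 1*(-1464) = -29 - 1*(-1464) = -29 + 1464 = 1435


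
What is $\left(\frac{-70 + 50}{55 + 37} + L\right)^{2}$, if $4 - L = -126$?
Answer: $\frac{8910225}{529} \approx 16844.0$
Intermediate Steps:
$L = 130$ ($L = 4 - -126 = 4 + 126 = 130$)
$\left(\frac{-70 + 50}{55 + 37} + L\right)^{2} = \left(\frac{-70 + 50}{55 + 37} + 130\right)^{2} = \left(- \frac{20}{92} + 130\right)^{2} = \left(\left(-20\right) \frac{1}{92} + 130\right)^{2} = \left(- \frac{5}{23} + 130\right)^{2} = \left(\frac{2985}{23}\right)^{2} = \frac{8910225}{529}$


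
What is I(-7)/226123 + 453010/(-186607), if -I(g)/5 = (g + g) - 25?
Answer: -102399591865/42196134661 ≈ -2.4268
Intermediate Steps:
I(g) = 125 - 10*g (I(g) = -5*((g + g) - 25) = -5*(2*g - 25) = -5*(-25 + 2*g) = 125 - 10*g)
I(-7)/226123 + 453010/(-186607) = (125 - 10*(-7))/226123 + 453010/(-186607) = (125 + 70)*(1/226123) + 453010*(-1/186607) = 195*(1/226123) - 453010/186607 = 195/226123 - 453010/186607 = -102399591865/42196134661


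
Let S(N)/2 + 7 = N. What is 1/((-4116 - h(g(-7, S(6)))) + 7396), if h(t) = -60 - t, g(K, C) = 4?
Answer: 1/3344 ≈ 0.00029904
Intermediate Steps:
S(N) = -14 + 2*N
1/((-4116 - h(g(-7, S(6)))) + 7396) = 1/((-4116 - (-60 - 1*4)) + 7396) = 1/((-4116 - (-60 - 4)) + 7396) = 1/((-4116 - 1*(-64)) + 7396) = 1/((-4116 + 64) + 7396) = 1/(-4052 + 7396) = 1/3344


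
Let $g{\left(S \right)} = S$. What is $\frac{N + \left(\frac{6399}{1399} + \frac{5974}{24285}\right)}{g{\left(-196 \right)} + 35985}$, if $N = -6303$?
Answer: $- \frac{213978871304}{1215921075135} \approx -0.17598$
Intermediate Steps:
$\frac{N + \left(\frac{6399}{1399} + \frac{5974}{24285}\right)}{g{\left(-196 \right)} + 35985} = \frac{-6303 + \left(\frac{6399}{1399} + \frac{5974}{24285}\right)}{-196 + 35985} = \frac{-6303 + \left(6399 \cdot \frac{1}{1399} + 5974 \cdot \frac{1}{24285}\right)}{35789} = \left(-6303 + \left(\frac{6399}{1399} + \frac{5974}{24285}\right)\right) \frac{1}{35789} = \left(-6303 + \frac{163757341}{33974715}\right) \frac{1}{35789} = \left(- \frac{213978871304}{33974715}\right) \frac{1}{35789} = - \frac{213978871304}{1215921075135}$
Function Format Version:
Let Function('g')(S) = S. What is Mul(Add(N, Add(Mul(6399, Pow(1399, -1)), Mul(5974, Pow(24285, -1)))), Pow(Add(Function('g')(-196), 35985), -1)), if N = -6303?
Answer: Rational(-213978871304, 1215921075135) ≈ -0.17598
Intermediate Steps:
Mul(Add(N, Add(Mul(6399, Pow(1399, -1)), Mul(5974, Pow(24285, -1)))), Pow(Add(Function('g')(-196), 35985), -1)) = Mul(Add(-6303, Add(Mul(6399, Pow(1399, -1)), Mul(5974, Pow(24285, -1)))), Pow(Add(-196, 35985), -1)) = Mul(Add(-6303, Add(Mul(6399, Rational(1, 1399)), Mul(5974, Rational(1, 24285)))), Pow(35789, -1)) = Mul(Add(-6303, Add(Rational(6399, 1399), Rational(5974, 24285))), Rational(1, 35789)) = Mul(Add(-6303, Rational(163757341, 33974715)), Rational(1, 35789)) = Mul(Rational(-213978871304, 33974715), Rational(1, 35789)) = Rational(-213978871304, 1215921075135)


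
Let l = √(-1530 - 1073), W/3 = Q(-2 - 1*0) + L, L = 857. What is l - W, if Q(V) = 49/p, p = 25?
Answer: -64422/25 + I*√2603 ≈ -2576.9 + 51.02*I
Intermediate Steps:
Q(V) = 49/25
W = 64422/25 (W = 3*(49/25 + 857) = 3*(21474/25) = 64422/25 ≈ 2576.9)
l = I*√2603 (l = √(-2603) = I*√2603 ≈ 51.02*I)
l - W = I*√2603 - 1*64422/25 = I*√2603 - 64422/25 = -64422/25 + I*√2603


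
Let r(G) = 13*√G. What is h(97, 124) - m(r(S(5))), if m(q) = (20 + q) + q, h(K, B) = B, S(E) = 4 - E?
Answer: 104 - 26*I ≈ 104.0 - 26.0*I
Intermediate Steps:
m(q) = 20 + 2*q
h(97, 124) - m(r(S(5))) = 124 - (20 + 2*(13*√(4 - 1*5))) = 124 - (20 + 2*(13*√(4 - 5))) = 124 - (20 + 2*(13*√(-1))) = 124 - (20 + 2*(13*I)) = 124 - (20 + 26*I) = 124 + (-20 - 26*I) = 104 - 26*I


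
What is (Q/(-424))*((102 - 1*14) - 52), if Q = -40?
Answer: 180/53 ≈ 3.3962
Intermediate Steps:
(Q/(-424))*((102 - 1*14) - 52) = (-40/(-424))*((102 - 1*14) - 52) = (-40*(-1/424))*((102 - 14) - 52) = 5*(88 - 52)/53 = (5/53)*36 = 180/53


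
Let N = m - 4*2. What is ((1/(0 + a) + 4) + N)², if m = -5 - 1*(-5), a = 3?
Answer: 121/9 ≈ 13.444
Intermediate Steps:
m = 0 (m = -5 + 5 = 0)
N = -8 (N = 0 - 4*2 = 0 - 8 = -8)
((1/(0 + a) + 4) + N)² = ((1/(0 + 3) + 4) - 8)² = ((1/3 + 4) - 8)² = ((⅓ + 4) - 8)² = (13/3 - 8)² = (-11/3)² = 121/9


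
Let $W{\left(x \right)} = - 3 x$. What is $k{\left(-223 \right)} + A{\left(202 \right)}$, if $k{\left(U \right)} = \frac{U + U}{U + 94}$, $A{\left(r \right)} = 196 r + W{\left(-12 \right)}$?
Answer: $\frac{5112458}{129} \approx 39631.0$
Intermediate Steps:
$A{\left(r \right)} = 36 + 196 r$ ($A{\left(r \right)} = 196 r - -36 = 196 r + 36 = 36 + 196 r$)
$k{\left(U \right)} = \frac{2 U}{94 + U}$
$k{\left(-223 \right)} + A{\left(202 \right)} = 2 \left(-223\right) \frac{1}{94 - 223} + \left(36 + 196 \cdot 202\right) = 2 \left(-223\right) \frac{1}{-129} + \left(36 + 39592\right) = 2 \left(-223\right) \left(- \frac{1}{129}\right) + 39628 = \frac{446}{129} + 39628 = \frac{5112458}{129}$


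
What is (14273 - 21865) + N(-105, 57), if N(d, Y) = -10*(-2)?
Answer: -7572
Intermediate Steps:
N(d, Y) = 20
(14273 - 21865) + N(-105, 57) = (14273 - 21865) + 20 = -7592 + 20 = -7572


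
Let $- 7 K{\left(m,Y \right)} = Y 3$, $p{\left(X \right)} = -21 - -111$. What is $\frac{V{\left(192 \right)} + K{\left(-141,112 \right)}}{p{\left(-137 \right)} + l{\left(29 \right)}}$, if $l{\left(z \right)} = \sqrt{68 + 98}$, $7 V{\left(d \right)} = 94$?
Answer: $- \frac{10890}{27769} + \frac{121 \sqrt{166}}{27769} \approx -0.33602$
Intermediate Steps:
$p{\left(X \right)} = 90$ ($p{\left(X \right)} = -21 + 111 = 90$)
$V{\left(d \right)} = \frac{94}{7}$ ($V{\left(d \right)} = \frac{1}{7} \cdot 94 = \frac{94}{7}$)
$l{\left(z \right)} = \sqrt{166}$
$K{\left(m,Y \right)} = - \frac{3 Y}{7}$ ($K{\left(m,Y \right)} = - \frac{Y 3}{7} = - \frac{3 Y}{7}$)
$\frac{V{\left(192 \right)} + K{\left(-141,112 \right)}}{p{\left(-137 \right)} + l{\left(29 \right)}} = \frac{\frac{94}{7} - 48}{90 + \sqrt{166}} = - \frac{242}{7 \left(90 + \sqrt{166}\right)}$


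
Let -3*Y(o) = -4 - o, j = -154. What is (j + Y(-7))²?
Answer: 24025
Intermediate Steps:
Y(o) = 4/3 + o/3 (Y(o) = -(-4 - o)/3 = 4/3 + o/3)
(j + Y(-7))² = (-154 + (4/3 + (⅓)*(-7)))² = (-154 + (4/3 - 7/3))² = (-154 - 1)² = (-155)² = 24025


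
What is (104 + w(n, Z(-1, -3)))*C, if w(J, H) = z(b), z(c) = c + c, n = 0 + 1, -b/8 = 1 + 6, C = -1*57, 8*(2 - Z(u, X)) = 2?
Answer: 456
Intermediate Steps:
Z(u, X) = 7/4 (Z(u, X) = 2 - ⅛*2 = 2 - ¼ = 7/4)
C = -57
b = -56 (b = -8*(1 + 6) = -8*7 = -56)
n = 1
z(c) = 2*c
w(J, H) = -112 (w(J, H) = 2*(-56) = -112)
(104 + w(n, Z(-1, -3)))*C = (104 - 112)*(-57) = -8*(-57) = 456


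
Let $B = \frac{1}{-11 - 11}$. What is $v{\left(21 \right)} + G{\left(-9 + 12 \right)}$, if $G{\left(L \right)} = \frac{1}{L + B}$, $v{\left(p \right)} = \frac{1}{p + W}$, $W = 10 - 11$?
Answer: $\frac{101}{260} \approx 0.38846$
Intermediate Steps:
$W = -1$ ($W = 10 - 11 = -1$)
$B = - \frac{1}{22}$ ($B = \frac{1}{-22} = - \frac{1}{22} \approx -0.045455$)
$v{\left(p \right)} = \frac{1}{-1 + p}$ ($v{\left(p \right)} = \frac{1}{p - 1} = \frac{1}{-1 + p}$)
$G{\left(L \right)} = \frac{1}{- \frac{1}{22} + L}$ ($G{\left(L \right)} = \frac{1}{L - \frac{1}{22}} = \frac{1}{- \frac{1}{22} + L}$)
$v{\left(21 \right)} + G{\left(-9 + 12 \right)} = \frac{1}{-1 + 21} + \frac{22}{-1 + 22 \left(-9 + 12\right)} = \frac{1}{20} + \frac{22}{-1 + 22 \cdot 3} = \frac{1}{20} + \frac{22}{-1 + 66} = \frac{1}{20} + \frac{22}{65} = \frac{101}{260}$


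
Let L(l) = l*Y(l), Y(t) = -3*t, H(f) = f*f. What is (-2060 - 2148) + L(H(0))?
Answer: -4208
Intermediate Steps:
H(f) = f²
L(l) = -3*l² (L(l) = l*(-3*l) = -3*l²)
(-2060 - 2148) + L(H(0)) = (-2060 - 2148) - 3*(0²)² = -4208 - 3*0² = -4208 - 3*0 = -4208 + 0 = -4208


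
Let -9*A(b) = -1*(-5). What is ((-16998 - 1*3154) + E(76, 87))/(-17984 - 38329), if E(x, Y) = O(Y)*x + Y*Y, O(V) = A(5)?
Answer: 113627/506817 ≈ 0.22420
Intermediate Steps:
A(b) = -5/9 (A(b) = -(-1)*(-5)/9 = -1/9*5 = -5/9)
O(V) = -5/9
E(x, Y) = Y**2 - 5*x/9 (E(x, Y) = -5*x/9 + Y*Y = -5*x/9 + Y**2 = Y**2 - 5*x/9)
((-16998 - 1*3154) + E(76, 87))/(-17984 - 38329) = ((-16998 - 1*3154) + (87**2 - 5/9*76))/(-17984 - 38329) = ((-16998 - 3154) + (7569 - 380/9))/(-56313) = (-20152 + 67741/9)*(-1/56313) = -113627/9*(-1/56313) = 113627/506817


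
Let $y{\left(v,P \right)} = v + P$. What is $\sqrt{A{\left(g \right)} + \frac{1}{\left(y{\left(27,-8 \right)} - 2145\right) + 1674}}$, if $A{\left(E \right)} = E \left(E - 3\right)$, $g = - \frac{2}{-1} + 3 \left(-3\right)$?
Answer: $\frac{\sqrt{3575207}}{226} \approx 8.3665$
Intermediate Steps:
$y{\left(v,P \right)} = P + v$
$g = -7$ ($g = \left(-2\right) \left(-1\right) - 9 = 2 - 9 = -7$)
$A{\left(E \right)} = E \left(-3 + E\right)$
$\sqrt{A{\left(g \right)} + \frac{1}{\left(y{\left(27,-8 \right)} - 2145\right) + 1674}} = \sqrt{- 7 \left(-3 - 7\right) + \frac{1}{\left(\left(-8 + 27\right) - 2145\right) + 1674}} = \sqrt{\left(-7\right) \left(-10\right) + \frac{1}{\left(19 - 2145\right) + 1674}} = \sqrt{70 + \frac{1}{-2126 + 1674}} = \sqrt{70 + \frac{1}{-452}} = \sqrt{70 - \frac{1}{452}} = \sqrt{\frac{31639}{452}} = \frac{\sqrt{3575207}}{226}$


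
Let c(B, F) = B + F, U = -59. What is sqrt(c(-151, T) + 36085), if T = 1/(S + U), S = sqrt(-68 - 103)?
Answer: sqrt((2120105 - 107802*I*sqrt(19))/(59 - 3*I*sqrt(19))) ≈ 189.56 - 0.e-5*I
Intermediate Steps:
S = 3*I*sqrt(19) (S = sqrt(-171) = 3*I*sqrt(19) ≈ 13.077*I)
T = 1/(-59 + 3*I*sqrt(19)) (T = 1/(3*I*sqrt(19) - 59) = 1/(-59 + 3*I*sqrt(19)) ≈ -0.016156 - 0.0035807*I)
sqrt(c(-151, T) + 36085) = sqrt((-151 + (-59/3652 - 3*I*sqrt(19)/3652)) + 36085) = sqrt((-551511/3652 - 3*I*sqrt(19)/3652) + 36085) = sqrt(131230909/3652 - 3*I*sqrt(19)/3652)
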